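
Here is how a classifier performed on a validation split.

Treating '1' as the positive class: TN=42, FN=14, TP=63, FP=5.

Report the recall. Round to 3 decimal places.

0.818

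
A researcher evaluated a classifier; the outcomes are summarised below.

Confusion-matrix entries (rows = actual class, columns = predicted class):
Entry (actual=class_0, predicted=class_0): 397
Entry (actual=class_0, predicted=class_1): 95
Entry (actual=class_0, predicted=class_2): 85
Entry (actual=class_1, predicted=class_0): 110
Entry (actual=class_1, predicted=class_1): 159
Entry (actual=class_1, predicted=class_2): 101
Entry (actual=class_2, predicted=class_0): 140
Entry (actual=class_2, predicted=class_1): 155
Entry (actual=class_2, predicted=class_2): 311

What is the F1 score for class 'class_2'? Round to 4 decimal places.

0.5639

Treat 'class_2' as positive and all other classes as negative.
F1 score = 2·TP/(2·TP+FP+FN).
class_2: TP=311, FP=85+101=186, FN=140+155=295 → 622/1103 = 0.56392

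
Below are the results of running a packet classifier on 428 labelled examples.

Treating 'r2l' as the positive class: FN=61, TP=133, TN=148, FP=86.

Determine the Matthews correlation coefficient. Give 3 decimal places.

0.317

MCC = (TP·TN − FP·FN) / √((TP+FP)(TP+FN)(TN+FP)(TN+FN))
Numerator = 133·148 − 86·61 = 14438
Denominator = √(219·194·234·209) = √2077820316 = 45583.1144
MCC = 14438 / 45583.1144 = 0.317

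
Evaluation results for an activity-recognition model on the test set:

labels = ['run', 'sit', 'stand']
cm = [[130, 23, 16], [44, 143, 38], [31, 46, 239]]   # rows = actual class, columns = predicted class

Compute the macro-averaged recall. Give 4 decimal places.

0.7204

Per-class recall (TP/(TP+FN)):
  run: TP=130, FN=23+16=39 → 130/169 = 0.76923
  sit: TP=143, FN=44+38=82 → 143/225 = 0.63556
  stand: TP=239, FN=31+46=77 → 239/316 = 0.75633
Macro-recall = mean = (0.76923 + 0.63556 + 0.75633) / 3 = 0.7204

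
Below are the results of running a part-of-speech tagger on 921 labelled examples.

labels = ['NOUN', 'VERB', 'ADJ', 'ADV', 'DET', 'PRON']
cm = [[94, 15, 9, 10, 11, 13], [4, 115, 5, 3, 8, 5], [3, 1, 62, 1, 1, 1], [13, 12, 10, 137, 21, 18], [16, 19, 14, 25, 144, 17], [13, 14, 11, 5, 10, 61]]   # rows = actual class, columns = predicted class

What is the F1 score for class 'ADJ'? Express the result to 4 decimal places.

0.6889

Take TP from the diagonal, FP from the rest of the 'ADJ' prediction marginal, FN from the rest of the 'ADJ' actual marginal.
F1 score = 2·TP/(2·TP+FP+FN).
ADJ: TP=62, FP=9+5+10+14+11=49, FN=3+1+1+1+1=7 → 124/180 = 0.68889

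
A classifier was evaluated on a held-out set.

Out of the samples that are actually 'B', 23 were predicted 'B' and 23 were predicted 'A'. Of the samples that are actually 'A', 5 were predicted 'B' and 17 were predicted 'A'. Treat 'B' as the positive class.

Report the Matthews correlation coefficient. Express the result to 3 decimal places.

MCC = (TP·TN − FP·FN) / √((TP+FP)(TP+FN)(TN+FP)(TN+FN))
Numerator = 23·17 − 5·23 = 276
Denominator = √(28·46·22·40) = √1133440 = 1064.6314
MCC = 276 / 1064.6314 = 0.259

0.259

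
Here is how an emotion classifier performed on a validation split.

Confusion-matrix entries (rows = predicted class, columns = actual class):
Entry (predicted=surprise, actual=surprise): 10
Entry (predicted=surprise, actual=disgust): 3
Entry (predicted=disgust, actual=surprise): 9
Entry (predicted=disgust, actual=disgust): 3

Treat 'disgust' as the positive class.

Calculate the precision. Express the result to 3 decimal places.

Precision = TP/(TP+FP) = 3/(3+9) = 3/12 = 0.250

0.250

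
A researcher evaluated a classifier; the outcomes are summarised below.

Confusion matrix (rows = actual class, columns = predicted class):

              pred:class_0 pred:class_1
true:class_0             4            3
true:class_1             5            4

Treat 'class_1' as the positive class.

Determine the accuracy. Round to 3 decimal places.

0.500

Accuracy = (TP+TN)/N = (4+4)/16 = 0.500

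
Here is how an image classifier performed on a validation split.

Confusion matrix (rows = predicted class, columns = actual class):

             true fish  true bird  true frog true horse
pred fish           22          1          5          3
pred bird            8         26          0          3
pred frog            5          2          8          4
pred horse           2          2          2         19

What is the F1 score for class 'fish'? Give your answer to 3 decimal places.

One-vs-rest for 'fish': TP = diagonal; FP = other classes predicted 'fish'; FN = 'fish' predicted as other.
F1 score = 2·TP/(2·TP+FP+FN).
fish: TP=22, FP=1+5+3=9, FN=8+5+2=15 → 44/68 = 0.6471

0.647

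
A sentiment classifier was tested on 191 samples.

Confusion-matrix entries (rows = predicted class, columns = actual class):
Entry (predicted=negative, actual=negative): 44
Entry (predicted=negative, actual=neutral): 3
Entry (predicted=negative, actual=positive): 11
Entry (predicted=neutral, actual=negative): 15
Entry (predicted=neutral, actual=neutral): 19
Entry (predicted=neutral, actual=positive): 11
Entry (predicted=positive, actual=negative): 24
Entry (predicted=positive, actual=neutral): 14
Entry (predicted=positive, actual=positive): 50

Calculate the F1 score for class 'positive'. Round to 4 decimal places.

0.6250

Treat 'positive' as positive and all other classes as negative.
F1 score = 2·TP/(2·TP+FP+FN).
positive: TP=50, FP=24+14=38, FN=11+11=22 → 100/160 = 0.62500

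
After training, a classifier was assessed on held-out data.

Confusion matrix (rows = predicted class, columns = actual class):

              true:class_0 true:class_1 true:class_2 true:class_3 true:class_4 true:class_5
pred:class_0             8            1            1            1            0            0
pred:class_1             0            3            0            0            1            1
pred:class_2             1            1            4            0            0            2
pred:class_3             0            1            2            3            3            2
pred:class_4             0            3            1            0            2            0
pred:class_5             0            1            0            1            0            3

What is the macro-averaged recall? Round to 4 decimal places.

Per-class recall (TP/(TP+FN)):
  class_0: TP=8, FN=0+1+0+0+0=1 → 8/9 = 0.88889
  class_1: TP=3, FN=1+1+1+3+1=7 → 3/10 = 0.30000
  class_2: TP=4, FN=1+0+2+1+0=4 → 4/8 = 0.50000
  class_3: TP=3, FN=1+0+0+0+1=2 → 3/5 = 0.60000
  class_4: TP=2, FN=0+1+0+3+0=4 → 2/6 = 0.33333
  class_5: TP=3, FN=0+1+2+2+0=5 → 3/8 = 0.37500
Macro-recall = mean = (0.88889 + 0.30000 + 0.50000 + 0.60000 + 0.33333 + 0.37500) / 6 = 0.4995

0.4995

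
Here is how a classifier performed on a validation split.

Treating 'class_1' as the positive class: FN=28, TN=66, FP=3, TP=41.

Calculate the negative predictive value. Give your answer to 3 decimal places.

0.702

NPV = TN/(TN+FN) = 66/(66+28) = 0.702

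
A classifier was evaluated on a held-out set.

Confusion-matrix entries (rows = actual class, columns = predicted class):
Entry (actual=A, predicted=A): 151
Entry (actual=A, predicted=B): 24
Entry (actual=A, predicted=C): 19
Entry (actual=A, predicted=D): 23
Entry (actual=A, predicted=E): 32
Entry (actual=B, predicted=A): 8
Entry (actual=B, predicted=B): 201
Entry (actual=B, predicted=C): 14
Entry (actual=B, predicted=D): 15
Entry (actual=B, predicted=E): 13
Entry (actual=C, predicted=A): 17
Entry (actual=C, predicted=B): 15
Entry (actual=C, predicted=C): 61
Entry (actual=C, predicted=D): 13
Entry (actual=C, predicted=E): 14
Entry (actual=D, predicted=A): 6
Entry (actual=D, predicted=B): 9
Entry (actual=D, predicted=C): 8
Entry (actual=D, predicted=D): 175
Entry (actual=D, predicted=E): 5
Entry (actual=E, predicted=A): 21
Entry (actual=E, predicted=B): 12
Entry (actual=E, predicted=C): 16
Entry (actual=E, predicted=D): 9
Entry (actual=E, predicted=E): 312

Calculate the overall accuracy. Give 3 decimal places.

0.754

Accuracy = trace / total = (151+201+61+175+312=900) / 1193 = 900/1193 = 0.754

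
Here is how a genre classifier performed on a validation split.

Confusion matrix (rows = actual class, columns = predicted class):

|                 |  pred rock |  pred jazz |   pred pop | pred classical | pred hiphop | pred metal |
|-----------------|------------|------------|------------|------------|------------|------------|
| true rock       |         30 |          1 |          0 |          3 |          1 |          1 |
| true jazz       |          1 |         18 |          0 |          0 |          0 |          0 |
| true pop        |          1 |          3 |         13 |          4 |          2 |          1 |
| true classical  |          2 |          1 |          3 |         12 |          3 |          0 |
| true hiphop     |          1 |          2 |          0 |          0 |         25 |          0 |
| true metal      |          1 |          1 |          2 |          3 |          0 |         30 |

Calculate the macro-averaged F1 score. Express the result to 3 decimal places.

0.755

Per-class F1 score (2·TP/(2·TP+FP+FN)):
  rock: TP=30, FP=1+1+2+1+1=6, FN=1+0+3+1+1=6 → 60/72 = 0.8333
  jazz: TP=18, FP=1+3+1+2+1=8, FN=1+0+0+0+0=1 → 36/45 = 0.8000
  pop: TP=13, FP=0+0+3+0+2=5, FN=1+3+4+2+1=11 → 26/42 = 0.6190
  classical: TP=12, FP=3+0+4+0+3=10, FN=2+1+3+3+0=9 → 24/43 = 0.5581
  hiphop: TP=25, FP=1+0+2+3+0=6, FN=1+2+0+0+0=3 → 50/59 = 0.8475
  metal: TP=30, FP=1+0+1+0+0=2, FN=1+1+2+3+0=7 → 60/69 = 0.8696
Macro-F1 score = mean = (0.8333 + 0.8000 + 0.6190 + 0.5581 + 0.8475 + 0.8696) / 6 = 0.755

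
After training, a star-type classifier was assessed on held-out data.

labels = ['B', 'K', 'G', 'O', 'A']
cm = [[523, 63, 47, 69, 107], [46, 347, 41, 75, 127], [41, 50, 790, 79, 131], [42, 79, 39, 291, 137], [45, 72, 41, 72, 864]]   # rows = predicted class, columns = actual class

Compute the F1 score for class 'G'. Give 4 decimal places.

0.7711

One-vs-rest for 'G': TP = diagonal; FP = other classes predicted 'G'; FN = 'G' predicted as other.
F1 score = 2·TP/(2·TP+FP+FN).
G: TP=790, FP=41+50+79+131=301, FN=47+41+39+41=168 → 1580/2049 = 0.77111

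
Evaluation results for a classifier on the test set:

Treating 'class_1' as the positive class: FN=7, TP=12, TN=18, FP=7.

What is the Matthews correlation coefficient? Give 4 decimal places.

0.3516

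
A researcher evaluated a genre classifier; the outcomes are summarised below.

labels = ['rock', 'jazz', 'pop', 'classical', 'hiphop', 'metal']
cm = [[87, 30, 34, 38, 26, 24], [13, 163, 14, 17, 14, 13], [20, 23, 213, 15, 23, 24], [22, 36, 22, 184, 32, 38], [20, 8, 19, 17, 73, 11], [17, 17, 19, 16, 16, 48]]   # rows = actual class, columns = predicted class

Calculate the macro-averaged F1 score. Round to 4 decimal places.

0.5139

Per-class F1 score (2·TP/(2·TP+FP+FN)):
  rock: TP=87, FP=13+20+22+20+17=92, FN=30+34+38+26+24=152 → 174/418 = 0.41627
  jazz: TP=163, FP=30+23+36+8+17=114, FN=13+14+17+14+13=71 → 326/511 = 0.63796
  pop: TP=213, FP=34+14+22+19+19=108, FN=20+23+15+23+24=105 → 426/639 = 0.66667
  classical: TP=184, FP=38+17+15+17+16=103, FN=22+36+22+32+38=150 → 368/621 = 0.59259
  hiphop: TP=73, FP=26+14+23+32+16=111, FN=20+8+19+17+11=75 → 146/332 = 0.43976
  metal: TP=48, FP=24+13+24+38+11=110, FN=17+17+19+16+16=85 → 96/291 = 0.32990
Macro-F1 score = mean = (0.41627 + 0.63796 + 0.66667 + 0.59259 + 0.43976 + 0.32990) / 6 = 0.5139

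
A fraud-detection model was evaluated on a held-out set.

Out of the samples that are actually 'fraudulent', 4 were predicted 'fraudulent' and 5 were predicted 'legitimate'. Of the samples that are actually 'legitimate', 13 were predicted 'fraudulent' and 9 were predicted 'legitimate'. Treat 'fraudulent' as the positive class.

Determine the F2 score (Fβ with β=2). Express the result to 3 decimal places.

0.377

Fβ = (1+β²)·TP / ((1+β²)·TP + β²·FN + FP), with β²=4
= 5·4 / (5·4 + 4·5 + 13) = 0.377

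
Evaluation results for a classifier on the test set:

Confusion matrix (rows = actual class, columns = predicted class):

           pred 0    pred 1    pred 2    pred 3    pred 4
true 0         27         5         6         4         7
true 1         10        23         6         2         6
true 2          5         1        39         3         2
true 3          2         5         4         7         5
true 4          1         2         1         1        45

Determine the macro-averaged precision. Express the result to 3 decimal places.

0.608

Per-class precision (TP/(TP+FP)):
  0: TP=27, FP=10+5+2+1=18 → 27/45 = 0.6000
  1: TP=23, FP=5+1+5+2=13 → 23/36 = 0.6389
  2: TP=39, FP=6+6+4+1=17 → 39/56 = 0.6964
  3: TP=7, FP=4+2+3+1=10 → 7/17 = 0.4118
  4: TP=45, FP=7+6+2+5=20 → 45/65 = 0.6923
Macro-precision = mean = (0.6000 + 0.6389 + 0.6964 + 0.4118 + 0.6923) / 5 = 0.608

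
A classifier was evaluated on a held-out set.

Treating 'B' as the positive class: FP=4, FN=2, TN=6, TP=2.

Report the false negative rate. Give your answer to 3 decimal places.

0.500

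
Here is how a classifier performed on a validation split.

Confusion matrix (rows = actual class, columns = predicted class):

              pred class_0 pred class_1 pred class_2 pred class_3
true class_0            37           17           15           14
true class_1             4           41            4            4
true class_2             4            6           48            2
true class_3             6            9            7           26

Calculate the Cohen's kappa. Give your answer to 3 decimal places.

0.499

Observed agreement pₒ = trace/N = 152/244 = 0.6230
Expected agreement pₑ = Σ (rowᵢ·colᵢ)/N² = (83·51 + 53·73 + 60·74 + 48·46)/244² = 0.2477
κ = (pₒ − pₑ)/(1 − pₑ) = (0.6230 − 0.2477)/(1 − 0.2477) = 0.499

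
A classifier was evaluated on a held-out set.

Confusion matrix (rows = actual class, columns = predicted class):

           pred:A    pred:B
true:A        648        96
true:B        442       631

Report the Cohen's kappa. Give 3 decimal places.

0.428

Observed agreement pₒ = trace/N = 1279/1817 = 0.7039
Expected agreement pₑ = Σ (rowᵢ·colᵢ)/N² = (744·1090 + 1073·727)/1817² = 0.4819
κ = (pₒ − pₑ)/(1 − pₑ) = (0.7039 − 0.4819)/(1 − 0.4819) = 0.428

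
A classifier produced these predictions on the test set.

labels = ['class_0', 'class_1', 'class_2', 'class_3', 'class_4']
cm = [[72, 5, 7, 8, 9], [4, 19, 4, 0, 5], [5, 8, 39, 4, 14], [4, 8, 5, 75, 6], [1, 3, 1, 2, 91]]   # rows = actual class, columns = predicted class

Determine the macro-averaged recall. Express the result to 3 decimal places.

Per-class recall (TP/(TP+FN)):
  class_0: TP=72, FN=5+7+8+9=29 → 72/101 = 0.7129
  class_1: TP=19, FN=4+4+0+5=13 → 19/32 = 0.5938
  class_2: TP=39, FN=5+8+4+14=31 → 39/70 = 0.5571
  class_3: TP=75, FN=4+8+5+6=23 → 75/98 = 0.7653
  class_4: TP=91, FN=1+3+1+2=7 → 91/98 = 0.9286
Macro-recall = mean = (0.7129 + 0.5938 + 0.5571 + 0.7653 + 0.9286) / 5 = 0.712

0.712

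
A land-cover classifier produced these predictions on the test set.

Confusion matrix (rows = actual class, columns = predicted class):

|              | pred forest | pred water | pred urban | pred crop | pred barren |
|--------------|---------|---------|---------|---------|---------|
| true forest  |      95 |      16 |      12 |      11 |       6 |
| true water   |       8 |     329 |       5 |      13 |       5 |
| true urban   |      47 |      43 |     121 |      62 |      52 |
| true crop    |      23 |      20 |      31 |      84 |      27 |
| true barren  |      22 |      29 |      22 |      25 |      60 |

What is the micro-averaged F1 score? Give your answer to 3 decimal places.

0.590

Micro-averaging pools counts across classes: ΣTP=689, ΣFP=479, ΣFN=479.
Micro-F1 score = 2·TP/(2·TP+FP+FN) on pooled counts = 0.590 (equals overall accuracy in single-label multiclass).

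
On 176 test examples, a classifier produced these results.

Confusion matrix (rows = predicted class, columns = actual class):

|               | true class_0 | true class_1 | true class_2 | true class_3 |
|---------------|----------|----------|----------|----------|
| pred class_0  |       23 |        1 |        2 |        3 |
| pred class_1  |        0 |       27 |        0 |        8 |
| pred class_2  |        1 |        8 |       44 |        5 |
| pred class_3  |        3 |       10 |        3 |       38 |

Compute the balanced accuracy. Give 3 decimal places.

0.760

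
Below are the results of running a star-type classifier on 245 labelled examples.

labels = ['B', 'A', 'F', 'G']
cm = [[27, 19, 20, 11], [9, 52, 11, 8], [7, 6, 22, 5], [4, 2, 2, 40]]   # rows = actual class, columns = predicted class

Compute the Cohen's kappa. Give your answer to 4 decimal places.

0.4314

Observed agreement pₒ = trace/N = 141/245 = 0.57551
Expected agreement pₑ = Σ (rowᵢ·colᵢ)/N² = (77·47 + 80·79 + 40·55 + 48·64)/245² = 0.25341
κ = (pₒ − pₑ)/(1 − pₑ) = (0.57551 − 0.25341)/(1 − 0.25341) = 0.4314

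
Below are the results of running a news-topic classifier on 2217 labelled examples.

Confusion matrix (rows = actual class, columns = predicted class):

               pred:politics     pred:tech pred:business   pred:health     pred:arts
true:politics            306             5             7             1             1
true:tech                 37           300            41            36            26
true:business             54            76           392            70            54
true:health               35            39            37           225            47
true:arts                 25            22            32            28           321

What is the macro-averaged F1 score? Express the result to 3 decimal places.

Per-class F1 score (2·TP/(2·TP+FP+FN)):
  politics: TP=306, FP=37+54+35+25=151, FN=5+7+1+1=14 → 612/777 = 0.7876
  tech: TP=300, FP=5+76+39+22=142, FN=37+41+36+26=140 → 600/882 = 0.6803
  business: TP=392, FP=7+41+37+32=117, FN=54+76+70+54=254 → 784/1155 = 0.6788
  health: TP=225, FP=1+36+70+28=135, FN=35+39+37+47=158 → 450/743 = 0.6057
  arts: TP=321, FP=1+26+54+47=128, FN=25+22+32+28=107 → 642/877 = 0.7320
Macro-F1 score = mean = (0.7876 + 0.6803 + 0.6788 + 0.6057 + 0.7320) / 5 = 0.697

0.697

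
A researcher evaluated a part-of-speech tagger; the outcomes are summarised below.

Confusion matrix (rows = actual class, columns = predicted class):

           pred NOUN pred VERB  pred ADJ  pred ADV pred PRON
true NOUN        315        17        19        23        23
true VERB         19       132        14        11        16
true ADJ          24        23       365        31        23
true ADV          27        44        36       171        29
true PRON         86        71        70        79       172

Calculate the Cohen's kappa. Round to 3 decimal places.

Observed agreement pₒ = trace/N = 1155/1840 = 0.6277
Expected agreement pₑ = Σ (rowᵢ·colᵢ)/N² = (397·471 + 192·287 + 466·504 + 307·315 + 478·263)/1840² = 0.2066
κ = (pₒ − pₑ)/(1 − pₑ) = (0.6277 − 0.2066)/(1 − 0.2066) = 0.531

0.531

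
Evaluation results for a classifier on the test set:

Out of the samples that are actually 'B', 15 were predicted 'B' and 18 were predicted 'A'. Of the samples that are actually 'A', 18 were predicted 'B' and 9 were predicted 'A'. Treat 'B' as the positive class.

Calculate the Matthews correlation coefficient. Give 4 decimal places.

-0.2121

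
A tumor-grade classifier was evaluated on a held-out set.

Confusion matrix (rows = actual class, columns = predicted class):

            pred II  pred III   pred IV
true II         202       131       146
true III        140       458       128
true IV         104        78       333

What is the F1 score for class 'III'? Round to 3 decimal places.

0.658

One-vs-rest for 'III': TP = diagonal; FP = other classes predicted 'III'; FN = 'III' predicted as other.
F1 score = 2·TP/(2·TP+FP+FN).
III: TP=458, FP=131+78=209, FN=140+128=268 → 916/1393 = 0.6576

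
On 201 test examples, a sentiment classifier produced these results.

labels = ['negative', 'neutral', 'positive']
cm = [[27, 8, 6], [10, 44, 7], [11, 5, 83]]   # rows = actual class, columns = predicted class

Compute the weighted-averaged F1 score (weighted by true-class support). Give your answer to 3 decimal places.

0.769

Per-class F1 score (2·TP/(2·TP+FP+FN)):
  negative: TP=27, FP=10+11=21, FN=8+6=14 → 54/89 = 0.6067
  neutral: TP=44, FP=8+5=13, FN=10+7=17 → 88/118 = 0.7458
  positive: TP=83, FP=6+7=13, FN=11+5=16 → 166/195 = 0.8513
Weighted-F1 score = Σ (supportᵢ/N)·F1 scoreᵢ with N=201: (41/201)·0.6067 + (61/201)·0.7458 + (99/201)·0.8513 = 0.769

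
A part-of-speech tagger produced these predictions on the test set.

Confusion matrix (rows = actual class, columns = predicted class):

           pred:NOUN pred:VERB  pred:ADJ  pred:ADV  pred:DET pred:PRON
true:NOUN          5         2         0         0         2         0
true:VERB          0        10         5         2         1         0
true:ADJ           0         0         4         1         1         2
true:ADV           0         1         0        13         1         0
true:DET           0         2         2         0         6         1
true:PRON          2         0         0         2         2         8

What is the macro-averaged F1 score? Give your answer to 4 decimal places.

Per-class F1 score (2·TP/(2·TP+FP+FN)):
  NOUN: TP=5, FP=0+0+0+0+2=2, FN=2+0+0+2+0=4 → 10/16 = 0.62500
  VERB: TP=10, FP=2+0+1+2+0=5, FN=0+5+2+1+0=8 → 20/33 = 0.60606
  ADJ: TP=4, FP=0+5+0+2+0=7, FN=0+0+1+1+2=4 → 8/19 = 0.42105
  ADV: TP=13, FP=0+2+1+0+2=5, FN=0+1+0+1+0=2 → 26/33 = 0.78788
  DET: TP=6, FP=2+1+1+1+2=7, FN=0+2+2+0+1=5 → 12/24 = 0.50000
  PRON: TP=8, FP=0+0+2+0+1=3, FN=2+0+0+2+2=6 → 16/25 = 0.64000
Macro-F1 score = mean = (0.62500 + 0.60606 + 0.42105 + 0.78788 + 0.50000 + 0.64000) / 6 = 0.5967

0.5967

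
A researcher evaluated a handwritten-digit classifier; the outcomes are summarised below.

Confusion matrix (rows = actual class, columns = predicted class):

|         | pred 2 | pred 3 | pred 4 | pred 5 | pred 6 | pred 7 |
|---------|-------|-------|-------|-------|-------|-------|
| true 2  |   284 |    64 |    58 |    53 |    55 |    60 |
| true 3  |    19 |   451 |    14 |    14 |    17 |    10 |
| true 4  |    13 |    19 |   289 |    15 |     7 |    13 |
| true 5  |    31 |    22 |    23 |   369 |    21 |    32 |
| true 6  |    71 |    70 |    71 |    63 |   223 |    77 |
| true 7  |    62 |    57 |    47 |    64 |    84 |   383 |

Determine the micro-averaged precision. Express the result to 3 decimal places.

0.620

Micro-averaging pools counts across classes: ΣTP=1999, ΣFP=1226, ΣFN=1226.
Micro-precision = TP/(TP+FP) on pooled counts = 0.620 (equals overall accuracy in single-label multiclass).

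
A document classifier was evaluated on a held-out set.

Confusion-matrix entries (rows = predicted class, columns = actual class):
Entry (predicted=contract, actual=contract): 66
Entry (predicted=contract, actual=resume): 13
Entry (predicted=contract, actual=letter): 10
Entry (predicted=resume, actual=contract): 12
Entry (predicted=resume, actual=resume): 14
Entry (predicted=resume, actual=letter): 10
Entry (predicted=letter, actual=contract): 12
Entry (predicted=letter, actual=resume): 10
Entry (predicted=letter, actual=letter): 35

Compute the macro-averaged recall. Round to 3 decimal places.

Per-class recall (TP/(TP+FN)):
  contract: TP=66, FN=12+12=24 → 66/90 = 0.7333
  resume: TP=14, FN=13+10=23 → 14/37 = 0.3784
  letter: TP=35, FN=10+10=20 → 35/55 = 0.6364
Macro-recall = mean = (0.7333 + 0.3784 + 0.6364) / 3 = 0.583

0.583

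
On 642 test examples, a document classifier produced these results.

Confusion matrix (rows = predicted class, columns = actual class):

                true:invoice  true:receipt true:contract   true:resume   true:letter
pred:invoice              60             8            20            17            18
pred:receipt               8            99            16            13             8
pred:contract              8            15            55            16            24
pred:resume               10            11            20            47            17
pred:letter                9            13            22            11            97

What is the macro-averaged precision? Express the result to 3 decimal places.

0.545

Per-class precision (TP/(TP+FP)):
  invoice: TP=60, FP=8+20+17+18=63 → 60/123 = 0.4878
  receipt: TP=99, FP=8+16+13+8=45 → 99/144 = 0.6875
  contract: TP=55, FP=8+15+16+24=63 → 55/118 = 0.4661
  resume: TP=47, FP=10+11+20+17=58 → 47/105 = 0.4476
  letter: TP=97, FP=9+13+22+11=55 → 97/152 = 0.6382
Macro-precision = mean = (0.4878 + 0.6875 + 0.4661 + 0.4476 + 0.6382) / 5 = 0.545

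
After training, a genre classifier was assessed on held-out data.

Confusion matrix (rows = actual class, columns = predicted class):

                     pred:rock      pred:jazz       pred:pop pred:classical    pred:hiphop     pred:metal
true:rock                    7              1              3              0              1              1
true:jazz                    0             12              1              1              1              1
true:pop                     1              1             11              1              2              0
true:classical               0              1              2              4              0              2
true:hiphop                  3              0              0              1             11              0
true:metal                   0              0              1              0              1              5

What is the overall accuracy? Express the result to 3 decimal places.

0.658

Accuracy = trace / total = (7+12+11+4+11+5=50) / 76 = 50/76 = 0.658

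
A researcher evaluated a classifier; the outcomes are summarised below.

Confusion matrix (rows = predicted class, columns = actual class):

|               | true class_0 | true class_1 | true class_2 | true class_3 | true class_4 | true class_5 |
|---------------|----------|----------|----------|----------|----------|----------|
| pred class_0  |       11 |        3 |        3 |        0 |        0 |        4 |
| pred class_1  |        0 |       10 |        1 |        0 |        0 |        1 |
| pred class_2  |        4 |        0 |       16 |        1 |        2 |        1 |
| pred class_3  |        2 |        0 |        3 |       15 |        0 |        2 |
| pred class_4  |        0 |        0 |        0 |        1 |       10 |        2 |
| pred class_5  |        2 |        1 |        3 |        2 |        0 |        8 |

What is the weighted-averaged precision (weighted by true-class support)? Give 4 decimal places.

0.6494

Per-class precision (TP/(TP+FP)):
  class_0: TP=11, FP=3+3+0+0+4=10 → 11/21 = 0.52381
  class_1: TP=10, FP=0+1+0+0+1=2 → 10/12 = 0.83333
  class_2: TP=16, FP=4+0+1+2+1=8 → 16/24 = 0.66667
  class_3: TP=15, FP=2+0+3+0+2=7 → 15/22 = 0.68182
  class_4: TP=10, FP=0+0+0+1+2=3 → 10/13 = 0.76923
  class_5: TP=8, FP=2+1+3+2+0=8 → 8/16 = 0.50000
Weighted-precision = Σ (supportᵢ/N)·precisionᵢ with N=108: (19/108)·0.52381 + (14/108)·0.83333 + (26/108)·0.66667 + (19/108)·0.68182 + (12/108)·0.76923 + (18/108)·0.50000 = 0.6494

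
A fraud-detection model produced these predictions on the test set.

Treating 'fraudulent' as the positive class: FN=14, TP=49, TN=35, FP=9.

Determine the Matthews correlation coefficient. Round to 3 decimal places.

0.566

MCC = (TP·TN − FP·FN) / √((TP+FP)(TP+FN)(TN+FP)(TN+FN))
Numerator = 49·35 − 9·14 = 1589
Denominator = √(58·63·44·49) = √7878024 = 2806.7818
MCC = 1589 / 2806.7818 = 0.566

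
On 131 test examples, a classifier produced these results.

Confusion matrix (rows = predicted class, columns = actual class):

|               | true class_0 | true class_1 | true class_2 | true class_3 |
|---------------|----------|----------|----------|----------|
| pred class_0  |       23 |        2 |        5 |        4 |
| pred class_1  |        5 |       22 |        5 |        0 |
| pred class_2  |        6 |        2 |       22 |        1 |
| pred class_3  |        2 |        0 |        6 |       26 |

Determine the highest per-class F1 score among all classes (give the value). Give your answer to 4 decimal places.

0.8000

Per-class F1 score (2·TP/(2·TP+FP+FN)):
  class_0: TP=23, FP=2+5+4=11, FN=5+6+2=13 → 46/70 = 0.65714
  class_1: TP=22, FP=5+5+0=10, FN=2+2+0=4 → 44/58 = 0.75862
  class_2: TP=22, FP=6+2+1=9, FN=5+5+6=16 → 44/69 = 0.63768
  class_3: TP=26, FP=2+0+6=8, FN=4+0+1=5 → 52/65 = 0.80000
Highest is class 'class_3' with F1 score = 0.8000.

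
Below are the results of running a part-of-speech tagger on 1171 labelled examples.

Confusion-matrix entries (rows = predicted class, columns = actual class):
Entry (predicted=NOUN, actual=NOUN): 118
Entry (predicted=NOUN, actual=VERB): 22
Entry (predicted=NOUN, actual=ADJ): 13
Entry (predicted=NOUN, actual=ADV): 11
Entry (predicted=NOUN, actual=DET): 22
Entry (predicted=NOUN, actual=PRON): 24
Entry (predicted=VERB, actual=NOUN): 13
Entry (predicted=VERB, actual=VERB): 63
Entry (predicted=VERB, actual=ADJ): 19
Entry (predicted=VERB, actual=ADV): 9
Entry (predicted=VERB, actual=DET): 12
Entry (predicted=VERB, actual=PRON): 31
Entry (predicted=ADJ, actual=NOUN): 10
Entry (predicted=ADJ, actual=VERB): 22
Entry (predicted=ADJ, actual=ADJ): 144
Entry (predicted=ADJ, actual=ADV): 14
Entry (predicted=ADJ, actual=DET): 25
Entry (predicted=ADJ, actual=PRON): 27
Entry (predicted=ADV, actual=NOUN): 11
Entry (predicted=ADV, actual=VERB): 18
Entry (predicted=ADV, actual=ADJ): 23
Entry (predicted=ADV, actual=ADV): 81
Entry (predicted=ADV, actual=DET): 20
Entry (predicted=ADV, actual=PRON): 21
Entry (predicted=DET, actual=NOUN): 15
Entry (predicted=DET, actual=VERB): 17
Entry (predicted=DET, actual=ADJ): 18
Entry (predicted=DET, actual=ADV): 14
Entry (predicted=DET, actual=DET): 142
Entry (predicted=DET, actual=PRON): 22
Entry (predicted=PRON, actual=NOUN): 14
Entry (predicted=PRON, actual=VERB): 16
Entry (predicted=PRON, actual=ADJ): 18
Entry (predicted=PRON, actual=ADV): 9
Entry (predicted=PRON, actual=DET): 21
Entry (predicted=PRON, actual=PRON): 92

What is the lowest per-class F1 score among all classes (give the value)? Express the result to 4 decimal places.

0.4131

Per-class F1 score (2·TP/(2·TP+FP+FN)):
  NOUN: TP=118, FP=22+13+11+22+24=92, FN=13+10+11+15+14=63 → 236/391 = 0.60358
  VERB: TP=63, FP=13+19+9+12+31=84, FN=22+22+18+17+16=95 → 126/305 = 0.41311
  ADJ: TP=144, FP=10+22+14+25+27=98, FN=13+19+23+18+18=91 → 288/477 = 0.60377
  ADV: TP=81, FP=11+18+23+20+21=93, FN=11+9+14+14+9=57 → 162/312 = 0.51923
  DET: TP=142, FP=15+17+18+14+22=86, FN=22+12+25+20+21=100 → 284/470 = 0.60426
  PRON: TP=92, FP=14+16+18+9+21=78, FN=24+31+27+21+22=125 → 184/387 = 0.47545
Lowest is class 'VERB' with F1 score = 0.4131.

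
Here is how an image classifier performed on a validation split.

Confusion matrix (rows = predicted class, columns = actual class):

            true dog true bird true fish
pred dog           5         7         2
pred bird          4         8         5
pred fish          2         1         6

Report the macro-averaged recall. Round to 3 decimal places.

Per-class recall (TP/(TP+FN)):
  dog: TP=5, FN=4+2=6 → 5/11 = 0.4545
  bird: TP=8, FN=7+1=8 → 8/16 = 0.5000
  fish: TP=6, FN=2+5=7 → 6/13 = 0.4615
Macro-recall = mean = (0.4545 + 0.5000 + 0.4615) / 3 = 0.472

0.472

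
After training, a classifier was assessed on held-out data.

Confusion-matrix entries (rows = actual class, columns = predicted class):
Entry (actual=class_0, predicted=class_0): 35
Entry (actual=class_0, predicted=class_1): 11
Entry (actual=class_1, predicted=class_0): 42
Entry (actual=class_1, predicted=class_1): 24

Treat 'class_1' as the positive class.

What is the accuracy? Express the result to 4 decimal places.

Accuracy = (TP+TN)/N = (24+35)/112 = 0.5268

0.5268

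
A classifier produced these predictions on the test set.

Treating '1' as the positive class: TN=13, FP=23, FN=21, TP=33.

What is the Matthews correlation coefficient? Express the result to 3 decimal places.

-0.028

MCC = (TP·TN − FP·FN) / √((TP+FP)(TP+FN)(TN+FP)(TN+FN))
Numerator = 33·13 − 23·21 = -54
Denominator = √(56·54·36·34) = √3701376 = 1923.8960
MCC = -54 / 1923.8960 = -0.028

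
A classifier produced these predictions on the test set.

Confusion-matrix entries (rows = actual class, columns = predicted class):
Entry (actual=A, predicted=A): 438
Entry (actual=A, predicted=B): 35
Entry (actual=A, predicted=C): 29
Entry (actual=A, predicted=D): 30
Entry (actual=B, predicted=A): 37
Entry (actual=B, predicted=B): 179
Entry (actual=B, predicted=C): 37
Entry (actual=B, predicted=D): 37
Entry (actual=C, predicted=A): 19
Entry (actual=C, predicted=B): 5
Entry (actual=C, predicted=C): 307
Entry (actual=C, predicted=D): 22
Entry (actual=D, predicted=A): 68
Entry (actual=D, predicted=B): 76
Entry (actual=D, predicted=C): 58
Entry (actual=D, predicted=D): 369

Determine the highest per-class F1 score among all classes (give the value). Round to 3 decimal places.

0.801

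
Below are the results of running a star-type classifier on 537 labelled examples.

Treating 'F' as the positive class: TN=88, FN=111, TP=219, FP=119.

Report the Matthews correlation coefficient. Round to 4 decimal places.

0.0894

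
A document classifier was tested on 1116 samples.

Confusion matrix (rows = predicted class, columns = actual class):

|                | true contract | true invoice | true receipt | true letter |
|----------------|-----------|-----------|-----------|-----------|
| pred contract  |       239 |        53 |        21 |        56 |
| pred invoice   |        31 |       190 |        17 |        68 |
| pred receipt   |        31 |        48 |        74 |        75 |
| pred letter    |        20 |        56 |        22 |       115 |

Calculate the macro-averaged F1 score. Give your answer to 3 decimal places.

0.530

Per-class F1 score (2·TP/(2·TP+FP+FN)):
  contract: TP=239, FP=53+21+56=130, FN=31+31+20=82 → 478/690 = 0.6928
  invoice: TP=190, FP=31+17+68=116, FN=53+48+56=157 → 380/653 = 0.5819
  receipt: TP=74, FP=31+48+75=154, FN=21+17+22=60 → 148/362 = 0.4088
  letter: TP=115, FP=20+56+22=98, FN=56+68+75=199 → 230/527 = 0.4364
Macro-F1 score = mean = (0.6928 + 0.5819 + 0.4088 + 0.4364) / 4 = 0.530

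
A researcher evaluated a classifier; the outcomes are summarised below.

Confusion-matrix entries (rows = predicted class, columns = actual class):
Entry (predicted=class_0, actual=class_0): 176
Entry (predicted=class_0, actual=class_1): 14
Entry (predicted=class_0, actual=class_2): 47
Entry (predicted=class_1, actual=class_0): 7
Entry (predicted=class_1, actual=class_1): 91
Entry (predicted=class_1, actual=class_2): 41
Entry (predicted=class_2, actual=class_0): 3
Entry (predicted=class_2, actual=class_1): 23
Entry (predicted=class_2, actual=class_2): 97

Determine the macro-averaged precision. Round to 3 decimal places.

Per-class precision (TP/(TP+FP)):
  class_0: TP=176, FP=14+47=61 → 176/237 = 0.7426
  class_1: TP=91, FP=7+41=48 → 91/139 = 0.6547
  class_2: TP=97, FP=3+23=26 → 97/123 = 0.7886
Macro-precision = mean = (0.7426 + 0.6547 + 0.7886) / 3 = 0.729

0.729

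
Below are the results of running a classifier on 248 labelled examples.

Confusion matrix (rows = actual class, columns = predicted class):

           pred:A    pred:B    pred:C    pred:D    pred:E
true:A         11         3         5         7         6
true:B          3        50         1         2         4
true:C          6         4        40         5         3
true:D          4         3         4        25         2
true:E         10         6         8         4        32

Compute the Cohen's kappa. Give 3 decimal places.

Observed agreement pₒ = trace/N = 158/248 = 0.6371
Expected agreement pₑ = Σ (rowᵢ·colᵢ)/N² = (32·34 + 60·66 + 58·58 + 38·43 + 60·47)/248² = 0.2092
κ = (pₒ − pₑ)/(1 − pₑ) = (0.6371 − 0.2092)/(1 − 0.2092) = 0.541

0.541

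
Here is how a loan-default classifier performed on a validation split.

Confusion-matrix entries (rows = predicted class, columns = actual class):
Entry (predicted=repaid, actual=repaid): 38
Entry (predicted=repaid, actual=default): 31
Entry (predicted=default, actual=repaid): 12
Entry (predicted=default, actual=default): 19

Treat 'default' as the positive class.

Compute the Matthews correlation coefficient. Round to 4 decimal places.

0.1514

MCC = (TP·TN − FP·FN) / √((TP+FP)(TP+FN)(TN+FP)(TN+FN))
Numerator = 19·38 − 12·31 = 350
Denominator = √(31·50·50·69) = √5347500 = 2312.4662
MCC = 350 / 2312.4662 = 0.1514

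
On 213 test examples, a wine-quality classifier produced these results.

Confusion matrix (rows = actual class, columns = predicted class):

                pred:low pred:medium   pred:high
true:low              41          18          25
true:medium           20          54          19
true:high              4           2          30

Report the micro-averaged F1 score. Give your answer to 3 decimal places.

0.587

Micro-averaging pools counts across classes: ΣTP=125, ΣFP=88, ΣFN=88.
Micro-F1 score = 2·TP/(2·TP+FP+FN) on pooled counts = 0.587 (equals overall accuracy in single-label multiclass).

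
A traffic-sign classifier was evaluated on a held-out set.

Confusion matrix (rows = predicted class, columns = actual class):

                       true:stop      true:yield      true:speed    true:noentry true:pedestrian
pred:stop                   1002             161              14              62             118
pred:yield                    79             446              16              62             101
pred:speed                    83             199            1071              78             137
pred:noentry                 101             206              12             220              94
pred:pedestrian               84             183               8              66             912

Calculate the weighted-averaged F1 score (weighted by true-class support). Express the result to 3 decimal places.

0.652

Per-class F1 score (2·TP/(2·TP+FP+FN)):
  stop: TP=1002, FP=161+14+62+118=355, FN=79+83+101+84=347 → 2004/2706 = 0.7406
  yield: TP=446, FP=79+16+62+101=258, FN=161+199+206+183=749 → 892/1899 = 0.4697
  speed: TP=1071, FP=83+199+78+137=497, FN=14+16+12+8=50 → 2142/2689 = 0.7966
  noentry: TP=220, FP=101+206+12+94=413, FN=62+62+78+66=268 → 440/1121 = 0.3925
  pedestrian: TP=912, FP=84+183+8+66=341, FN=118+101+137+94=450 → 1824/2615 = 0.6975
Weighted-F1 score = Σ (supportᵢ/N)·F1 scoreᵢ with N=5515: (1349/5515)·0.7406 + (1195/5515)·0.4697 + (1121/5515)·0.7966 + (488/5515)·0.3925 + (1362/5515)·0.6975 = 0.652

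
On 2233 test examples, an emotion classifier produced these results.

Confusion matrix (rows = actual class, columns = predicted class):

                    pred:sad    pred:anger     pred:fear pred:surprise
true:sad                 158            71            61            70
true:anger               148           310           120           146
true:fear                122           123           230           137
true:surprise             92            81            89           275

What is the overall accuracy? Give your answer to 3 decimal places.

0.436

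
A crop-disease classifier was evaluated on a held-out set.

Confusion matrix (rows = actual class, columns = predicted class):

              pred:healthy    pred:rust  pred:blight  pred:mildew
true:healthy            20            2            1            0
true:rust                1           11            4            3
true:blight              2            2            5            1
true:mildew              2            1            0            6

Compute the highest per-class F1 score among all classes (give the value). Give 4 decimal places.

Per-class F1 score (2·TP/(2·TP+FP+FN)):
  healthy: TP=20, FP=1+2+2=5, FN=2+1+0=3 → 40/48 = 0.83333
  rust: TP=11, FP=2+2+1=5, FN=1+4+3=8 → 22/35 = 0.62857
  blight: TP=5, FP=1+4+0=5, FN=2+2+1=5 → 10/20 = 0.50000
  mildew: TP=6, FP=0+3+1=4, FN=2+1+0=3 → 12/19 = 0.63158
Highest is class 'healthy' with F1 score = 0.8333.

0.8333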